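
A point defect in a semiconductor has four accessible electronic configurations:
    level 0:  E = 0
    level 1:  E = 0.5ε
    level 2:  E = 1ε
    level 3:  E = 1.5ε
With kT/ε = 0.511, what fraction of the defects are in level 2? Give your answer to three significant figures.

Eᵢ/kT = 0, 0.97847, 1.9569, 2.9354.
Z = Σ e^(−Eᵢ/kT) = e^(−0) + e^(−0.97847) + e^(−1.9569) + e^(−2.9354) = 1.0000 + 0.37589 + 0.14130 + 0.053109 = 1.5703.
P₂ = e^(−E₂/kT) / Z = 0.14130/1.5703 = 0.0900.

0.0900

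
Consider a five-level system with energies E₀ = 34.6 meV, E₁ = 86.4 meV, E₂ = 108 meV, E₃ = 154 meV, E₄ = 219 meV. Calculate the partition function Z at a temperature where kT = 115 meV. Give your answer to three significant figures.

Z = 2.01

Eᵢ/kT = 0.30087, 0.75130, 0.93913, 1.3391, 1.9043.
Z = Σ e^(−Eᵢ/kT) = e^(−0.30087) + e^(−0.75130) + e^(−0.93913) + e^(−1.3391) + e^(−1.9043) = 0.74017 + 0.47175 + 0.39097 + 0.26208 + 0.14893 = 2.0139.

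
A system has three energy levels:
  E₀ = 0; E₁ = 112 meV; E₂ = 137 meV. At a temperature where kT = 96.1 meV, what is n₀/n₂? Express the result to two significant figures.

n₀/n₂ = exp[−(E₀−E₂)/kT] = exp(−(-137 meV)/(96.1 meV)) = exp(1.426) = 4.2.

4.2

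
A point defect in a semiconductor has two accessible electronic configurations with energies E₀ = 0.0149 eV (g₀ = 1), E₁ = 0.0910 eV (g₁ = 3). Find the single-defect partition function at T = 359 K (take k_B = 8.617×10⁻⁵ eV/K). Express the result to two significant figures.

k_BT = 8.617×10⁻⁵ × 359 K = 0.03094 eV.
Eᵢ/kT = 0.4816, 2.941.
Z = Σ gᵢe^(−Eᵢ/kT) = 1·e^(−0.4816) + 3·e^(−2.941) = 0.6178 + 0.1584 = 0.7762.

Z = 0.78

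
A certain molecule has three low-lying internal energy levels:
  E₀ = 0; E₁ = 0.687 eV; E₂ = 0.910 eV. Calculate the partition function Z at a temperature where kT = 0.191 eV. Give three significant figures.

Eᵢ/kT = 0, 3.5969, 4.7644.
Z = Σ e^(−Eᵢ/kT) = e^(−0) + e^(−3.5969) + e^(−4.7644) = 1.0000 + 0.027409 + 0.0085280 = 1.0359.

Z = 1.04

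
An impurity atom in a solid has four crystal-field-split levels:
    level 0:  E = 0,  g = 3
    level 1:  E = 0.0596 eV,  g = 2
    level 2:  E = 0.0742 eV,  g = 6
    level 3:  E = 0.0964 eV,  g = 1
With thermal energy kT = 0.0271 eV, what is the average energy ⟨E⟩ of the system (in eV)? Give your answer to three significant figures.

0.0123 eV

Eᵢ/kT = 0, 2.1993, 2.7380, 3.5572.
Z = Σ gᵢe^(−Eᵢ/kT) = 3·e^(−0) + 2·e^(−2.1993) + 6·e^(−2.7380) + 1·e^(−3.5572) = 3.0000 + 0.22176 + 0.38820 + 0.028519 = 3.6385.
⟨E⟩ = Σ Eᵢ gᵢe^(−Eᵢ/kT) / Z = (0·3.0000 + 0.0596·0.22176 + 0.0742·0.38820 + 0.0964·0.028519) / 3.6385 = 0.0123 eV.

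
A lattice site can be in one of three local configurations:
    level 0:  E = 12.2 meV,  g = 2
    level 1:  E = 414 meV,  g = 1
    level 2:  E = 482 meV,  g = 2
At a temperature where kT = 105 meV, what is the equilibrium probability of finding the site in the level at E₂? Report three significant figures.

Eᵢ/kT = 0.11619, 3.9429, 4.5905.
Z = Σ gᵢe^(−Eᵢ/kT) = 2·e^(−0.11619) + 1·e^(−3.9429) + 2·e^(−4.5905) = 1.7806 + 0.019392 + 0.020296 = 1.8203.
P₂ = g₂ e^(−E₂/kT) / Z = 0.020296/1.8203 = 0.0111.

0.0111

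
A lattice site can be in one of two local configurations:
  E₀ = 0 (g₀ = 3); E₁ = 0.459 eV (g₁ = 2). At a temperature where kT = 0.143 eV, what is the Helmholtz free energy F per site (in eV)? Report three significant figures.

-0.161 eV

Eᵢ/kT = 0, 3.2098.
Z = Σ gᵢe^(−Eᵢ/kT) = 3·e^(−0) + 2·e^(−3.2098) = 3.0000 + 0.080729 = 3.0807.
F = −kT ln Z = −0.143 × ln(3.0807) = −0.143 × 1.1252 = -0.161 eV.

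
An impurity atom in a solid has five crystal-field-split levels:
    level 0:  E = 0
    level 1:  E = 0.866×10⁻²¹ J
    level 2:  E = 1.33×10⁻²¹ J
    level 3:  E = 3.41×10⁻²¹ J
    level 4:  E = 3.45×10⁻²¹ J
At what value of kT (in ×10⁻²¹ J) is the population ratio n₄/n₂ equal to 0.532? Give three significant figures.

n₄/n₂ = exp[−(E₄−E₂)/kT] = 0.532.
⇒ (E₄−E₂)/kT = ln(1/0.532) = ln(1.8797) = 0.63111.
kT = 2.12 ×10⁻²¹ J / 0.63111 = 3.36 ×10⁻²¹ J.

3.36 ×10⁻²¹ J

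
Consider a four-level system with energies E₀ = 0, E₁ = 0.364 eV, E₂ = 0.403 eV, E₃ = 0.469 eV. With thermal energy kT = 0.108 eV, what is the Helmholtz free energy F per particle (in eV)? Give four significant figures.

Eᵢ/kT = 0, 3.37037, 3.73148, 4.34259.
Z = Σ e^(−Eᵢ/kT) = e^(−0) + e^(−3.37037) + e^(−3.73148) + e^(−4.34259) = 1.00000 + 0.0343769 + 0.0239574 + 0.0130028 = 1.07134.
F = −kT ln Z = −0.108 × ln(1.07134) = −0.108 × 0.0689102 = -0.007442 eV.

-0.007442 eV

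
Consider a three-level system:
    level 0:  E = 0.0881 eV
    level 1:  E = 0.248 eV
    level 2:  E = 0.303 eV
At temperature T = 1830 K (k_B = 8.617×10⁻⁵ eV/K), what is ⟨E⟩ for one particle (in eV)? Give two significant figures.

k_BT = 8.617×10⁻⁵ × 1830 K = 0.1577 eV.
Eᵢ/kT = 0.5587, 1.573, 1.921.
Z = Σ e^(−Eᵢ/kT) = e^(−0.5587) + e^(−1.573) + e^(−1.921) = 0.5720 + 0.2074 + 0.1465 = 0.9259.
⟨E⟩ = Σ Eᵢ e^(−Eᵢ/kT) / Z = (0.0881·0.5720 + 0.248·0.2074 + 0.303·0.1465) / 0.9259 = 0.16 eV.

0.16 eV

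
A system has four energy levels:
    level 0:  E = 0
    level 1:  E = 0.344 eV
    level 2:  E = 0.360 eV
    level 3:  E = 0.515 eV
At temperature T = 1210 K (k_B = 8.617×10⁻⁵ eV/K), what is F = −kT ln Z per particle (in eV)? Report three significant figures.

-0.00761 eV

k_BT = 8.617×10⁻⁵ × 1210 K = 0.10427 eV.
Eᵢ/kT = 0, 3.2991, 3.4526, 4.9391.
Z = Σ e^(−Eᵢ/kT) = e^(−0) + e^(−3.2991) + e^(−3.4526) + e^(−4.9391) = 1.0000 + 0.036916 + 0.031663 + 0.0071610 = 1.0757.
F = −kT ln Z = −0.10427 × ln(1.0757) = −0.10427 × 0.072972 = -0.00761 eV.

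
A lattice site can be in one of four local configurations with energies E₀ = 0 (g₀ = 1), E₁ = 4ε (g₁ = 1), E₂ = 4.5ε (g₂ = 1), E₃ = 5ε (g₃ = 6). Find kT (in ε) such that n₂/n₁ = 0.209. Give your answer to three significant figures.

n₂/n₁ = (g₂/g₁) exp[−(E₂−E₁)/kT] = 0.209.
⇒ (E₂−E₁)/kT = ln((1/1)/0.209) = ln(4.7847) = 1.5654.
kT = 0.5ε / 1.5654 = 0.319 ε.

0.319 ε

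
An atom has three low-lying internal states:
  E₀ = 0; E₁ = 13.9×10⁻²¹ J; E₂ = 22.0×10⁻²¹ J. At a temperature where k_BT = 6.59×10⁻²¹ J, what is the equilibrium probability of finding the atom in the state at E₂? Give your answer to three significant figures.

0.0307

Eᵢ/kT = 0, 2.1093, 3.3384.
Z = Σ e^(−Eᵢ/kT) = e^(−0) + e^(−2.1093) + e^(−3.3384) = 1.0000 + 0.12132 + 0.035494 = 1.1568.
P₂ = e^(−E₂/kT) / Z = 0.035494/1.1568 = 0.0307.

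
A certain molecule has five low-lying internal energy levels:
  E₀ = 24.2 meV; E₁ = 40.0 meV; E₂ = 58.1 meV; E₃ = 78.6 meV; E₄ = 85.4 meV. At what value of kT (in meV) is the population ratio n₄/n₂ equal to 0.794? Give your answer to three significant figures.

n₄/n₂ = exp[−(E₄−E₂)/kT] = 0.794.
⇒ (E₄−E₂)/kT = ln(1/0.794) = ln(1.2594) = 0.23064.
kT = 27.3 meV / 0.23064 = 118 meV.

118 meV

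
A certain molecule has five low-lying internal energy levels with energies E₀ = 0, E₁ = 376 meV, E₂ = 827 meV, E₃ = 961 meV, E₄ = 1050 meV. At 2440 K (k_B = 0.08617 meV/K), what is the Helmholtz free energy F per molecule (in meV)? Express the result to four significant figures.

k_BT = 0.08617 × 2440 K = 210.255 meV.
Eᵢ/kT = 0, 1.78830, 3.93332, 4.57064, 4.99394.
Z = Σ e^(−Eᵢ/kT) = e^(−0) + e^(−1.78830) + e^(−3.93332) + e^(−4.57064) + e^(−4.99394) = 1.00000 + 0.167244 + 0.0195786 + 0.0103513 + 0.00677890 = 1.20395.
F = −kT ln Z = −210.255 × ln(1.20395) = −210.255 × 0.185608 = -39.03 meV.

-39.03 meV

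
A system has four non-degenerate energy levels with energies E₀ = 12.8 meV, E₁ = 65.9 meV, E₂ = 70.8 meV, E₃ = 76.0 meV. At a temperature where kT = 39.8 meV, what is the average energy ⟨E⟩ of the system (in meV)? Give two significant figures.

37 meV

Eᵢ/kT = 0.3216, 1.656, 1.779, 1.910.
Z = Σ e^(−Eᵢ/kT) = e^(−0.3216) + e^(−1.656) + e^(−1.779) + e^(−1.910) = 0.7250 + 0.1909 + 0.1688 + 0.1481 = 1.233.
⟨E⟩ = Σ Eᵢ e^(−Eᵢ/kT) / Z = (12.8·0.7250 + 65.9·0.1909 + 70.8·0.1688 + 76.0·0.1481) / 1.233 = 37 meV.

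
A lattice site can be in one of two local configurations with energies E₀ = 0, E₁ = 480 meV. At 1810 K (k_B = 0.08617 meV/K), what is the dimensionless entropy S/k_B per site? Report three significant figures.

k_BT = 0.08617 × 1810 K = 155.97 meV.
Eᵢ/kT = 0, 3.0775.
Z = Σ e^(−Eᵢ/kT) = e^(−0) + e^(−3.0775) = 1.0000 + 0.046074 = 1.0461.
⟨E⟩ = Σ EᵢPᵢ = 21.141 meV.
S/k_B = ln Z + ⟨E⟩/kT = ln(1.0461) + 21.141/155.97 = 0.045069 + 0.13555 = 0.181.

0.181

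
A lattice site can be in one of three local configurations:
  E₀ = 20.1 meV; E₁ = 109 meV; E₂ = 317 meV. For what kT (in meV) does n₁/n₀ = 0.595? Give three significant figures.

n₁/n₀ = exp[−(E₁−E₀)/kT] = 0.595.
⇒ (E₁−E₀)/kT = ln(1/0.595) = ln(1.6807) = 0.51921.
kT = 88.9 meV / 0.51921 = 171 meV.

171 meV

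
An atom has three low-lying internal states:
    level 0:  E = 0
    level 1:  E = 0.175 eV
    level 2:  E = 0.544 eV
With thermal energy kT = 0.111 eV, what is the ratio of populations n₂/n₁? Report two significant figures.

0.036

n₂/n₁ = exp[−(E₂−E₁)/kT] = exp(−(0.369 eV)/(0.111 eV)) = exp(-3.324) = 0.036.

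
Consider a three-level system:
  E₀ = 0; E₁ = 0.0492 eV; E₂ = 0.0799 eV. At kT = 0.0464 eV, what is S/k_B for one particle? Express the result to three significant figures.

0.865

Eᵢ/kT = 0, 1.0603, 1.7220.
Z = Σ e^(−Eᵢ/kT) = e^(−0) + e^(−1.0603) + e^(−1.7220) = 1.0000 + 0.34635 + 0.17871 = 1.5251.
⟨E⟩ = Σ EᵢPᵢ = 0.020536 eV.
S/k_B = ln Z + ⟨E⟩/kT = ln(1.5251) + 0.020536/0.0464 = 0.42206 + 0.44259 = 0.865.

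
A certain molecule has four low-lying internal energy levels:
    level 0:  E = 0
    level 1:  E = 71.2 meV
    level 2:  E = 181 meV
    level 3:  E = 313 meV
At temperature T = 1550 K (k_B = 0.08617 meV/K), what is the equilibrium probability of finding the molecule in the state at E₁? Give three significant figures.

0.302

k_BT = 0.08617 × 1550 K = 133.56 meV.
Eᵢ/kT = 0, 0.53309, 1.3552, 2.3435.
Z = Σ e^(−Eᵢ/kT) = e^(−0) + e^(−0.53309) + e^(−1.3552) + e^(−2.3435) = 1.0000 + 0.58679 + 0.25790 + 0.095991 = 1.9407.
P₁ = e^(−E₁/kT) / Z = 0.58679/1.9407 = 0.302.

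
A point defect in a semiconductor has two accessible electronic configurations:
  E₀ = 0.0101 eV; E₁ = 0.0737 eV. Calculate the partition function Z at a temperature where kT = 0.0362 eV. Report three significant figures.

Eᵢ/kT = 0.27901, 2.0359.
Z = Σ e^(−Eᵢ/kT) = e^(−0.27901) + e^(−2.0359) = 0.75653 + 0.13056 = 0.88709.

Z = 0.887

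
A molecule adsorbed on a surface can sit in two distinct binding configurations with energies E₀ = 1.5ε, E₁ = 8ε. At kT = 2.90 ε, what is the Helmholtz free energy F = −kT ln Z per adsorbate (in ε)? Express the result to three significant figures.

1.21 ε

Eᵢ/kT = 0.51724, 2.7586.
Z = Σ e^(−Eᵢ/kT) = e^(−0.51724) + e^(−2.7586) = 0.59616 + 0.063380 = 0.65954.
F = −kT ln Z = −2.90 × ln(0.65954) = −2.90 × -0.41621 = 1.21 ε.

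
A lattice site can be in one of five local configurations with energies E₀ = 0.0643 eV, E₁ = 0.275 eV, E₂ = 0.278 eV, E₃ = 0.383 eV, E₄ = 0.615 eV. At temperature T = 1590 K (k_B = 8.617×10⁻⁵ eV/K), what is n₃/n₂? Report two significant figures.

k_BT = 8.617×10⁻⁵ × 1590 K = 0.1370 eV.
n₃/n₂ = exp[−(E₃−E₂)/kT] = exp(−(0.105 eV)/(0.1370 eV)) = exp(-0.7664) = 0.46.

0.46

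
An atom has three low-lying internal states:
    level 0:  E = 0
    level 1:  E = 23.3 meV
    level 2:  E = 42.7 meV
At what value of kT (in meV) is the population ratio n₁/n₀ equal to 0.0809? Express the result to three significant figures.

9.27 meV

n₁/n₀ = exp[−(E₁−E₀)/kT] = 0.0809.
⇒ (E₁−E₀)/kT = ln(1/0.0809) = ln(12.361) = 2.5145.
kT = 23.3 meV / 2.5145 = 9.27 meV.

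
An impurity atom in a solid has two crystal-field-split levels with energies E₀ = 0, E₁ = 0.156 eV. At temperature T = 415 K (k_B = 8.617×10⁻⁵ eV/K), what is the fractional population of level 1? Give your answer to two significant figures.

0.013

k_BT = 8.617×10⁻⁵ × 415 K = 0.03576 eV.
Eᵢ/kT = 0, 4.362.
Z = Σ e^(−Eᵢ/kT) = e^(−0) + e^(−4.362) = 1.000 + 0.01275 = 1.013.
P₁ = e^(−E₁/kT) / Z = 0.01275/1.013 = 0.013.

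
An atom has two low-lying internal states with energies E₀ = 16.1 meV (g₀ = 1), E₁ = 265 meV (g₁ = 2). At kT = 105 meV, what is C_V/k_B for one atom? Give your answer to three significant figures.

0.745

Eᵢ/kT = 0.15333, 2.5238.
Z = Σ gᵢe^(−Eᵢ/kT) = 1·e^(−0.15333) + 2·e^(−2.5238) = 0.85785 + 0.16031 = 1.0182.
⟨E⟩ = 55.287 meV, ⟨E²⟩ = 11275 meV².
C_V/k_B = (⟨E²⟩ − ⟨E⟩²)/(kT)² = (11275 − 3056.7)/11025 = 0.745.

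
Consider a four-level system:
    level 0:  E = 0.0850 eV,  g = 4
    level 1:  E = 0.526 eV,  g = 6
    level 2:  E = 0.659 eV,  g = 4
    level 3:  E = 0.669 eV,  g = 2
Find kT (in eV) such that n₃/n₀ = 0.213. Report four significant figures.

n₃/n₀ = (g₃/g₀) exp[−(E₃−E₀)/kT] = 0.213.
⇒ (E₃−E₀)/kT = ln((2/4)/0.213) = ln(2.34742) = 0.853317.
kT = 0.5840 eV / 0.853317 = 0.6844 eV.

0.6844 eV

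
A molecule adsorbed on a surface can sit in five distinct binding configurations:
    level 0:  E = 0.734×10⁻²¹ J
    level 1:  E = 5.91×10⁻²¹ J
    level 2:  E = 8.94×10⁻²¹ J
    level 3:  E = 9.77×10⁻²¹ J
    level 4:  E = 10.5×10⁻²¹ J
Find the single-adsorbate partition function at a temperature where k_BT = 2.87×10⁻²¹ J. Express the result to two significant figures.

Eᵢ/kT = 0.2557, 2.059, 3.115, 3.404, 3.659.
Z = Σ e^(−Eᵢ/kT) = e^(−0.2557) + e^(−2.059) + e^(−3.115) + e^(−3.404) + e^(−3.659) = 0.7744 + 0.1276 + 0.04438 + 0.03324 + 0.02576 = 1.005.

Z = 1.0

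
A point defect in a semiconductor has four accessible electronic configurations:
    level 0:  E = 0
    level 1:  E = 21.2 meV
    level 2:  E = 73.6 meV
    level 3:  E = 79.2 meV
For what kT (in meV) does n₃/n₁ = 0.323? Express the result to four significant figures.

51.32 meV

n₃/n₁ = exp[−(E₃−E₁)/kT] = 0.323.
⇒ (E₃−E₁)/kT = ln(1/0.323) = ln(3.09598) = 1.13010.
kT = 58.0 meV / 1.13010 = 51.32 meV.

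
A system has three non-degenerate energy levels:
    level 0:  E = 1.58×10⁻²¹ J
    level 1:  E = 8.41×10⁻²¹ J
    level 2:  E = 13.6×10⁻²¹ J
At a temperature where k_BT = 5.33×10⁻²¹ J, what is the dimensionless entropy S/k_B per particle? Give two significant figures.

Eᵢ/kT = 0.2964, 1.578, 2.552.
Z = Σ e^(−Eᵢ/kT) = e^(−0.2964) + e^(−1.578) + e^(−2.552) = 0.7435 + 0.2064 + 0.07793 = 1.028.
⟨E⟩ = Σ EᵢPᵢ = 3.862 ×10⁻²¹ J.
S/k_B = ln Z + ⟨E⟩/kT = ln(1.028) + 3.862/5.33 = 0.02762 + 0.7246 = 0.75.

0.75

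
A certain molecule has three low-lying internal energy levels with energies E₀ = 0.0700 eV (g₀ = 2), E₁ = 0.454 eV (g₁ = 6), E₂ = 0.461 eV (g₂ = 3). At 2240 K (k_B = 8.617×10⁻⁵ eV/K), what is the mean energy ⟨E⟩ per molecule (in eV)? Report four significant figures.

0.2161 eV

k_BT = 8.617×10⁻⁵ × 2240 K = 0.193021 eV.
Eᵢ/kT = 0.362655, 2.35208, 2.38834.
Z = Σ gᵢe^(−Eᵢ/kT) = 2·e^(−0.362655) + 6·e^(−2.35208) + 3·e^(−2.38834) = 1.39165 + 0.571026 + 0.275346 = 2.23802.
⟨E⟩ = Σ Eᵢ gᵢe^(−Eᵢ/kT) / Z = (0.0700·1.39165 + 0.454·0.571026 + 0.461·0.275346) / 2.23802 = 0.2161 eV.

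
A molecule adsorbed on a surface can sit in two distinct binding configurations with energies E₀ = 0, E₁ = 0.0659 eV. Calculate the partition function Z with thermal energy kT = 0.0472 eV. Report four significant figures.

Eᵢ/kT = 0, 1.39619.
Z = Σ e^(−Eᵢ/kT) = e^(−0) + e^(−1.39619) = 1.00000 + 0.247538 = 1.24754.

Z = 1.248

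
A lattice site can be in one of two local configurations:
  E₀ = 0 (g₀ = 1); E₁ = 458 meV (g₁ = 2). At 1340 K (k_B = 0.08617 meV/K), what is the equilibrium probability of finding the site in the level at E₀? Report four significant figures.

k_BT = 0.08617 × 1340 K = 115.468 meV.
Eᵢ/kT = 0, 3.96647.
Z = Σ gᵢe^(−Eᵢ/kT) = 1·e^(−0) + 2·e^(−3.96647) = 1.00000 + 0.0378803 = 1.03788.
P₀ = g₀ e^(−E₀/kT) / Z = 1.00000/1.03788 = 0.9635.

0.9635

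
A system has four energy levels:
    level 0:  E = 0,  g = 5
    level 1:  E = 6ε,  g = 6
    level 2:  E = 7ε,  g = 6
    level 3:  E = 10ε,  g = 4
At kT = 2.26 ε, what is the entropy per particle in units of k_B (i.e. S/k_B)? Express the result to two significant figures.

Eᵢ/kT = 0, 2.655, 3.097, 4.425.
Z = Σ gᵢe^(−Eᵢ/kT) = 5·e^(−0) + 6·e^(−2.655) + 6·e^(−3.097) + 4·e^(−4.425) = 5.000 + 0.4218 + 0.2711 + 0.04790 = 5.741.
⟨E⟩ = Σ EᵢPᵢ = 0.8548 ε.
S/k_B = ln Z + ⟨E⟩/kT = ln(5.741) + 0.8548/2.26 = 1.748 + 0.3782 = 2.1.

2.1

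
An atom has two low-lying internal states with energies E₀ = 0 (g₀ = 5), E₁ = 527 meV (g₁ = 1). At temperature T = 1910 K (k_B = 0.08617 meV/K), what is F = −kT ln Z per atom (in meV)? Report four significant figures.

k_BT = 0.08617 × 1910 K = 164.585 meV.
Eᵢ/kT = 0, 3.20199.
Z = Σ gᵢe^(−Eᵢ/kT) = 5·e^(−0) + 1·e^(−3.20199) = 5.00000 + 0.0406812 = 5.04068.
F = −kT ln Z = −164.585 × ln(5.04068) = −164.585 × 1.61754 = -266.2 meV.

-266.2 meV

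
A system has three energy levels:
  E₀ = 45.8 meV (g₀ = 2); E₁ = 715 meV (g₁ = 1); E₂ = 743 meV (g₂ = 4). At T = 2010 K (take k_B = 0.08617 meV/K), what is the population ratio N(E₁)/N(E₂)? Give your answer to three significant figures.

k_BT = 0.08617 × 2010 K = 173.20 meV.
n₁/n₂ = (g₁/g₂) exp[−(E₁−E₂)/kT] = (1/4) × exp(−(-28 meV)/(173.20 meV)) = (1/4) × exp(0.16166) = 0.294.

0.294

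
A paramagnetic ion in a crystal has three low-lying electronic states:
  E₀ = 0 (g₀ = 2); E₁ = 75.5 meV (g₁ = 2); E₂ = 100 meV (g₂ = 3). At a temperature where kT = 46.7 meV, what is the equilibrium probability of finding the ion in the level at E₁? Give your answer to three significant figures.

Eᵢ/kT = 0, 1.6167, 2.1413.
Z = Σ gᵢe^(−Eᵢ/kT) = 2·e^(−0) + 2·e^(−1.6167) + 3·e^(−2.1413) = 2.0000 + 0.39711 + 0.35251 = 2.7496.
P₁ = g₁ e^(−E₁/kT) / Z = 0.39711/2.7496 = 0.144.

0.144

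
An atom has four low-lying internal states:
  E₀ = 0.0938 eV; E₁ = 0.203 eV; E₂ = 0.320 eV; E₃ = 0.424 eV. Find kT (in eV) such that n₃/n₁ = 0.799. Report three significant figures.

0.985 eV

n₃/n₁ = exp[−(E₃−E₁)/kT] = 0.799.
⇒ (E₃−E₁)/kT = ln(1/0.799) = ln(1.2516) = 0.22442.
kT = 0.221 eV / 0.22442 = 0.985 eV.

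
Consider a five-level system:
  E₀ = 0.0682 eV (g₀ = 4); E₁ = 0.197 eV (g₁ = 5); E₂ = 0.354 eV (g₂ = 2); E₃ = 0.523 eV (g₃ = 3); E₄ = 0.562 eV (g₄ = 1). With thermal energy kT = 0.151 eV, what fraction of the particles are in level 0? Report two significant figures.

0.60

Eᵢ/kT = 0.4517, 1.305, 2.344, 3.464, 3.722.
Z = Σ gᵢe^(−Eᵢ/kT) = 4·e^(−0.4517) + 5·e^(−1.305) + 2·e^(−2.344) + 3·e^(−3.464) + 1·e^(−3.722) = 2.546 + 1.356 + 0.1919 + 0.09391 + 0.02419 = 4.212.
P₀ = g₀ e^(−E₀/kT) / Z = 2.546/4.212 = 0.60.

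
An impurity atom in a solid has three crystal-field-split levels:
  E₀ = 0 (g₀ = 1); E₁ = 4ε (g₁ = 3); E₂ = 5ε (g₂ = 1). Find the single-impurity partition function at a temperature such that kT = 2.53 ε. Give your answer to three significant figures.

Z = 1.76

Eᵢ/kT = 0, 1.5810, 1.9763.
Z = Σ gᵢe^(−Eᵢ/kT) = 1·e^(−0) + 3·e^(−1.5810) + 1·e^(−1.9763) = 1.0000 + 0.61731 + 0.13858 = 1.7559.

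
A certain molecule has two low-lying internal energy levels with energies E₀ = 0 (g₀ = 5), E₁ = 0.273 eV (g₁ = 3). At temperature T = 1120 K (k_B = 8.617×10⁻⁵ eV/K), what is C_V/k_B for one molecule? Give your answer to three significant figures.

0.265

k_BT = 8.617×10⁻⁵ × 1120 K = 0.096510 eV.
Eᵢ/kT = 0, 2.8287.
Z = Σ gᵢe^(−Eᵢ/kT) = 5·e^(−0) + 3·e^(−2.8287) = 5.0000 + 0.17727 = 5.1773.
⟨E⟩ = 0.0093475 eV, ⟨E²⟩ = 0.0025519 eV².
C_V/k_B = (⟨E²⟩ − ⟨E⟩²)/(kT)² = (0.0025519 − 0.000087376)/0.0093142 = 0.265.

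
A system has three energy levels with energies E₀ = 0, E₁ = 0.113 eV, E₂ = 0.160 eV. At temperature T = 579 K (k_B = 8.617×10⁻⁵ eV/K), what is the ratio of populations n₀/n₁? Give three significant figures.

k_BT = 8.617×10⁻⁵ × 579 K = 0.049892 eV.
n₀/n₁ = exp[−(E₀−E₁)/kT] = exp(−(-0.113 eV)/(0.049892 eV)) = exp(2.2649) = 9.63.

9.63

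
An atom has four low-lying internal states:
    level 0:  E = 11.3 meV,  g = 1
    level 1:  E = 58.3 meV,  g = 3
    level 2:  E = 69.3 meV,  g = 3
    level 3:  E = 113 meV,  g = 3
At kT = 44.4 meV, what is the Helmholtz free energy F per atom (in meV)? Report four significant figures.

-39.74 meV

Eᵢ/kT = 0.254505, 1.31306, 1.56081, 2.54505.
Z = Σ gᵢe^(−Eᵢ/kT) = 1·e^(−0.254505) + 3·e^(−1.31306) + 3·e^(−1.56081) + 3·e^(−2.54505) = 0.775300 + 0.806987 + 0.629898 + 0.235407 = 2.44759.
F = −kT ln Z = −44.4 × ln(2.44759) = −44.4 × 0.895104 = -39.74 meV.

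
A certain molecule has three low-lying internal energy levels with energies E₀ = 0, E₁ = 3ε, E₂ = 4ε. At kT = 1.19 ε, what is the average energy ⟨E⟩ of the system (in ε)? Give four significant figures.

Eᵢ/kT = 0, 2.52101, 3.36134.
Z = Σ e^(−Eᵢ/kT) = e^(−0) + e^(−2.52101) + e^(−3.36134) = 1.00000 + 0.0803784 + 0.0346887 = 1.11507.
⟨E⟩ = Σ Eᵢ e^(−Eᵢ/kT) / Z = (0·1.00000 + 3·0.0803784 + 4·0.0346887) / 1.11507 = 0.3407 ε.

0.3407 ε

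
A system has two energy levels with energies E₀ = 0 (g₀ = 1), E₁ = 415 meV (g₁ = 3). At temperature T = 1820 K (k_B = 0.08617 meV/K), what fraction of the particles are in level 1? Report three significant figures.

0.175

k_BT = 0.08617 × 1820 K = 156.83 meV.
Eᵢ/kT = 0, 2.6462.
Z = Σ gᵢe^(−Eᵢ/kT) = 1·e^(−0) + 3·e^(−2.6462) = 1.0000 + 0.21276 = 1.2128.
P₁ = g₁ e^(−E₁/kT) / Z = 0.21276/1.2128 = 0.175.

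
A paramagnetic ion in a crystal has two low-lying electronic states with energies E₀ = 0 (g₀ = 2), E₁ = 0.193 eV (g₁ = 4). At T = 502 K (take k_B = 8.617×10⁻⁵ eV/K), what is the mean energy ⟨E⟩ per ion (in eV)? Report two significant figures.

k_BT = 8.617×10⁻⁵ × 502 K = 0.04326 eV.
Eᵢ/kT = 0, 4.461.
Z = Σ gᵢe^(−Eᵢ/kT) = 2·e^(−0) + 4·e^(−4.461) = 2.000 + 0.04620 = 2.046.
⟨E⟩ = Σ Eᵢ gᵢe^(−Eᵢ/kT) / Z = (0·2.000 + 0.193·0.04620) / 2.046 = 0.0044 eV.

0.0044 eV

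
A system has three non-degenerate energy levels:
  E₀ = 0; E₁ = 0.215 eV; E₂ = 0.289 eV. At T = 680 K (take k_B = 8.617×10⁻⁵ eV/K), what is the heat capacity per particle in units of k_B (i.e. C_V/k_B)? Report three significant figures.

k_BT = 8.617×10⁻⁵ × 680 K = 0.058596 eV.
Eᵢ/kT = 0, 3.6692, 4.9321.
Z = Σ e^(−Eᵢ/kT) = e^(−0) + e^(−3.6692) + e^(−4.9321) = 1.0000 + 0.025497 + 0.0072113 = 1.0327.
⟨E⟩ = 0.0073263 eV, ⟨E²⟩ = 0.0017245 eV².
C_V/k_B = (⟨E²⟩ − ⟨E⟩²)/(kT)² = (0.0017245 − 0.000053675)/0.0034335 = 0.487.

0.487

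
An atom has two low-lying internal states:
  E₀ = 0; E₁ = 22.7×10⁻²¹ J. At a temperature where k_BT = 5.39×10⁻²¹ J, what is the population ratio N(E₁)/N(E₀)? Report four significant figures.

n₁/n₀ = exp[−(E₁−E₀)/kT] = exp(−(22.7 ×10⁻²¹ J)/(5.39 ×10⁻²¹ J)) = exp(-4.21150) = 0.01482.

0.01482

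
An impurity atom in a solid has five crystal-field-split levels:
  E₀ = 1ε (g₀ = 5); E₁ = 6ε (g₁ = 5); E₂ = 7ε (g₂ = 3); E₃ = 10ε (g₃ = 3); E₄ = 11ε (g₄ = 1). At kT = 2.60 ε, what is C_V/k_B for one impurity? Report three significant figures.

0.768

Eᵢ/kT = 0.38462, 2.3077, 2.6923, 3.8462, 4.2308.
Z = Σ gᵢe^(−Eᵢ/kT) = 5·e^(−0.38462) + 5·e^(−2.3077) + 3·e^(−2.6923) + 3·e^(−3.8462) + 1·e^(−4.2308) = 3.4035 + 0.49745 + 0.20317 + 0.064082 + 0.014541 = 4.1827.
⟨E⟩ = 2.0588 ε, ⟨E²⟩ = 9.4280 ε².
C_V/k_B = (⟨E²⟩ − ⟨E⟩²)/(kT)² = (9.4280 − 4.2387)/6.7600 = 0.768.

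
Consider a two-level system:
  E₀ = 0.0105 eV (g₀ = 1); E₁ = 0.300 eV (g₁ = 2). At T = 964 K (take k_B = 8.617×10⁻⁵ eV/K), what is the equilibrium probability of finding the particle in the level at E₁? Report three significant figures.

0.0578

k_BT = 8.617×10⁻⁵ × 964 K = 0.083068 eV.
Eᵢ/kT = 0.12640, 3.6115.
Z = Σ gᵢe^(−Eᵢ/kT) = 1·e^(−0.12640) + 2·e^(−3.6115) = 0.88126 + 0.054023 = 0.93528.
P₁ = g₁ e^(−E₁/kT) / Z = 0.054023/0.93528 = 0.0578.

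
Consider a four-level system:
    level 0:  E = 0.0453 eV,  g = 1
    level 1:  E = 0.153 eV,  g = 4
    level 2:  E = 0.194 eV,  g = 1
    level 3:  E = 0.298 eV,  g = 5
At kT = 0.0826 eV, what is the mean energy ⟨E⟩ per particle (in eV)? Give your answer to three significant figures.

0.126 eV

Eᵢ/kT = 0.54843, 1.8523, 2.3487, 3.6077.
Z = Σ gᵢe^(−Eᵢ/kT) = 1·e^(−0.54843) + 4·e^(−1.8523) + 1·e^(−2.3487) + 5·e^(−3.6077) = 0.57786 + 0.62750 + 0.095493 + 0.13557 = 1.4364.
⟨E⟩ = Σ Eᵢ gᵢe^(−Eᵢ/kT) / Z = (0.0453·0.57786 + 0.153·0.62750 + 0.194·0.095493 + 0.298·0.13557) / 1.4364 = 0.126 eV.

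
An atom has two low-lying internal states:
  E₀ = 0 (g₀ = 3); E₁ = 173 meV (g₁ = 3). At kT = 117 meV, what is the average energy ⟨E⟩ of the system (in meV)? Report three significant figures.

Eᵢ/kT = 0, 1.4786.
Z = Σ gᵢe^(−Eᵢ/kT) = 3·e^(−0) + 3·e^(−1.4786) = 3.0000 + 0.68387 = 3.6839.
⟨E⟩ = Σ Eᵢ gᵢe^(−Eᵢ/kT) / Z = (0·3.0000 + 173·0.68387) / 3.6839 = 32.1 meV.

32.1 meV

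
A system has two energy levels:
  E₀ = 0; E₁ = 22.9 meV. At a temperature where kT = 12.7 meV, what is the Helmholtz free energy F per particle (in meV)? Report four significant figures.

-1.937 meV

Eᵢ/kT = 0, 1.80315.
Z = Σ e^(−Eᵢ/kT) = e^(−0) + e^(−1.80315) = 1.00000 + 0.164779 = 1.16478.
F = −kT ln Z = −12.7 × ln(1.16478) = −12.7 × 0.152532 = -1.937 meV.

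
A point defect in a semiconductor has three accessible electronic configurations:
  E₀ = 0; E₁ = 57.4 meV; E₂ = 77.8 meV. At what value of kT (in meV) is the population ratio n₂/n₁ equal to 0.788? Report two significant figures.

86 meV

n₂/n₁ = exp[−(E₂−E₁)/kT] = 0.788.
⇒ (E₂−E₁)/kT = ln(1/0.788) = ln(1.269) = 0.2382.
kT = 20.4 meV / 0.2382 = 86 meV.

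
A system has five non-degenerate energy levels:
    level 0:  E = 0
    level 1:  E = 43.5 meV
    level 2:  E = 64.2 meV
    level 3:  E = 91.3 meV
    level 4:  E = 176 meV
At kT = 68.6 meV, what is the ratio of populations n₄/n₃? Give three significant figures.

0.291

n₄/n₃ = exp[−(E₄−E₃)/kT] = exp(−(84.7 meV)/(68.6 meV)) = exp(-1.2347) = 0.291.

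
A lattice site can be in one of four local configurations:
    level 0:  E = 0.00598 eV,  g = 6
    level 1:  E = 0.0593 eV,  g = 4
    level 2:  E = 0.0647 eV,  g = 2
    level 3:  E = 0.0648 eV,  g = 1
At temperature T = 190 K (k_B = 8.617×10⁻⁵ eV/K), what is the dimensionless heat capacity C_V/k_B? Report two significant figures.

0.42

k_BT = 8.617×10⁻⁵ × 190 K = 0.01637 eV.
Eᵢ/kT = 0.3653, 3.622, 3.952, 3.958.
Z = Σ gᵢe^(−Eᵢ/kT) = 6·e^(−0.3653) + 4·e^(−3.622) + 2·e^(−3.952) + 1·e^(−3.958) = 4.164 + 0.1069 + 0.03843 + 0.01910 = 4.328.
⟨E⟩ = 0.008079 eV, ⟨E²⟩ = 0.0001770 eV².
C_V/k_B = (⟨E²⟩ − ⟨E⟩²)/(kT)² = (0.0001770 − 0.00006527)/0.0002680 = 0.42.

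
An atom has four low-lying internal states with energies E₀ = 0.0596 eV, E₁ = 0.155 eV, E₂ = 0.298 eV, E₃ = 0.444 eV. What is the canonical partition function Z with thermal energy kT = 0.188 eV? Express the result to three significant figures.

Eᵢ/kT = 0.31702, 0.82447, 1.5851, 2.3617.
Z = Σ e^(−Eᵢ/kT) = e^(−0.31702) + e^(−0.82447) + e^(−1.5851) + e^(−2.3617) = 0.72832 + 0.43847 + 0.20493 + 0.094260 = 1.4660.

Z = 1.47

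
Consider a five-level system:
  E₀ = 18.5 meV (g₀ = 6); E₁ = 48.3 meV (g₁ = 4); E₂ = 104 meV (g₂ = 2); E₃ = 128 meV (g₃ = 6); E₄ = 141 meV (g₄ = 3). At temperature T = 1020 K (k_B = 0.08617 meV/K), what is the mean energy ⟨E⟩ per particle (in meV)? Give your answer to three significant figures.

54.1 meV

k_BT = 0.08617 × 1020 K = 87.893 meV.
Eᵢ/kT = 0.21048, 0.54953, 1.1833, 1.4563, 1.6042.
Z = Σ gᵢe^(−Eᵢ/kT) = 6·e^(−0.21048) + 4·e^(−0.54953) + 2·e^(−1.1833) + 6·e^(−1.4563) + 3·e^(−1.6042) = 4.8612 + 2.3089 + 0.61253 + 1.3986 + 0.60315 = 9.7844.
⟨E⟩ = Σ Eᵢ gᵢe^(−Eᵢ/kT) / Z = (18.5·4.8612 + 48.3·2.3089 + 104·0.61253 + 128·1.3986 + 141·0.60315) / 9.7844 = 54.1 meV.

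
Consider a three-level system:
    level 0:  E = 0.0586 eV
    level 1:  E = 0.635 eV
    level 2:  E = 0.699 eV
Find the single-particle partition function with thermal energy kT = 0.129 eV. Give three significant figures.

Eᵢ/kT = 0.45426, 4.9225, 5.4186.
Z = Σ e^(−Eᵢ/kT) = e^(−0.45426) + e^(−4.9225) + e^(−5.4186) = 0.63492 + 0.0072809 + 0.0044333 = 0.64663.

Z = 0.647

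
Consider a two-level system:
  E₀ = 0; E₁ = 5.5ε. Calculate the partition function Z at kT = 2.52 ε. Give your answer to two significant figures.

Eᵢ/kT = 0, 2.183.
Z = Σ e^(−Eᵢ/kT) = e^(−0) + e^(−2.183) = 1.000 + 0.1127 = 1.113.

Z = 1.1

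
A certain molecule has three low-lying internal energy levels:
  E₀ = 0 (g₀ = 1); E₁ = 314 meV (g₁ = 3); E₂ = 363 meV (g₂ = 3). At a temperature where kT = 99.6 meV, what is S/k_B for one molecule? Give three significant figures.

0.760

Eᵢ/kT = 0, 3.1526, 3.6446.
Z = Σ gᵢe^(−Eᵢ/kT) = 1·e^(−0) + 3·e^(−3.1526) + 3·e^(−3.6446) = 1.0000 + 0.12822 + 0.078396 = 1.2066.
⟨E⟩ = Σ EᵢPᵢ = 56.952 meV.
S/k_B = ln Z + ⟨E⟩/kT = ln(1.2066) + 56.952/99.6 = 0.18781 + 0.57181 = 0.760.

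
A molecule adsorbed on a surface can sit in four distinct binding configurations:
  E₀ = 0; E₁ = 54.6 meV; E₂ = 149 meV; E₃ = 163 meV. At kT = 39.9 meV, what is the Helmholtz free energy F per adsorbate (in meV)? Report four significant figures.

Eᵢ/kT = 0, 1.36842, 3.73434, 4.08521.
Z = Σ e^(−Eᵢ/kT) = e^(−0) + e^(−1.36842) + e^(−3.73434) + e^(−4.08521) = 1.00000 + 0.254509 + 0.0238889 + 0.0168196 = 1.29522.
F = −kT ln Z = −39.9 × ln(1.29522) = −39.9 × 0.258681 = -10.32 meV.

-10.32 meV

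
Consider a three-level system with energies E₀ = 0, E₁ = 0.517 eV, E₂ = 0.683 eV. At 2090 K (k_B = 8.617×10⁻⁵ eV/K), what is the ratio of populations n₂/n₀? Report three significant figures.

0.0225

k_BT = 8.617×10⁻⁵ × 2090 K = 0.18010 eV.
n₂/n₀ = exp[−(E₂−E₀)/kT] = exp(−(0.683 eV)/(0.18010 eV)) = exp(-3.7923) = 0.0225.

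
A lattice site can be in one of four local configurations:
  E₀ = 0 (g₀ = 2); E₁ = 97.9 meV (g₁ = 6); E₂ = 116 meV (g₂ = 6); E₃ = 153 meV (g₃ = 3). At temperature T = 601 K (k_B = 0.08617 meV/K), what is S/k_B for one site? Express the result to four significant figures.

k_BT = 0.08617 × 601 K = 51.7882 meV.
Eᵢ/kT = 0, 1.89039, 2.23989, 2.95434.
Z = Σ gᵢe^(−Eᵢ/kT) = 2·e^(−0) + 6·e^(−1.89039) + 6·e^(−2.23989) + 3·e^(−2.95434) = 2.00000 + 0.906077 + 0.638821 + 0.156339 = 3.70124.
⟨E⟩ = Σ EᵢPᵢ = 50.4501 meV.
S/k_B = ln Z + ⟨E⟩/kT = ln(3.70124) + 50.4501/51.7882 = 1.30867 + 0.974162 = 2.283.

2.283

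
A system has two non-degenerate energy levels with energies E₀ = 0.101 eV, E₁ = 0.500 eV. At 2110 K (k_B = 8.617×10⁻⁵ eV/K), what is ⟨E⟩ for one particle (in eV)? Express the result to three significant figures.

k_BT = 8.617×10⁻⁵ × 2110 K = 0.18182 eV.
Eᵢ/kT = 0.55549, 2.7500.
Z = Σ e^(−Eᵢ/kT) = e^(−0.55549) + e^(−2.7500) = 0.57379 + 0.063928 = 0.63772.
⟨E⟩ = Σ Eᵢ e^(−Eᵢ/kT) / Z = (0.101·0.57379 + 0.500·0.063928) / 0.63772 = 0.141 eV.

0.141 eV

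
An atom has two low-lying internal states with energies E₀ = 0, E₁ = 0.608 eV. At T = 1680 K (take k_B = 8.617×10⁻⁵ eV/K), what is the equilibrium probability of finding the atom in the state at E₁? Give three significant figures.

0.0148

k_BT = 8.617×10⁻⁵ × 1680 K = 0.14477 eV.
Eᵢ/kT = 0, 4.1998.
Z = Σ e^(−Eᵢ/kT) = e^(−0) + e^(−4.1998) = 1.0000 + 0.014999 = 1.0150.
P₁ = e^(−E₁/kT) / Z = 0.014999/1.0150 = 0.0148.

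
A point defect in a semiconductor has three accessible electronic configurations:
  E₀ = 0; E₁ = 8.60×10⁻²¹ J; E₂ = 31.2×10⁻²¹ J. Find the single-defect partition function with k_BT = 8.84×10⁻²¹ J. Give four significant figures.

Z = 1.407

Eᵢ/kT = 0, 0.972851, 3.52941.
Z = Σ e^(−Eᵢ/kT) = e^(−0) + e^(−0.972851) + e^(−3.52941) = 1.00000 + 0.378004 + 0.0293222 = 1.40733.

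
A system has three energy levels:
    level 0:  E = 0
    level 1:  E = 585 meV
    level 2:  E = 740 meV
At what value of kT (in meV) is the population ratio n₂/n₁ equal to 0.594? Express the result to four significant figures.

n₂/n₁ = exp[−(E₂−E₁)/kT] = 0.594.
⇒ (E₂−E₁)/kT = ln(1/0.594) = ln(1.68350) = 0.520875.
kT = 155 meV / 0.520875 = 297.6 meV.

297.6 meV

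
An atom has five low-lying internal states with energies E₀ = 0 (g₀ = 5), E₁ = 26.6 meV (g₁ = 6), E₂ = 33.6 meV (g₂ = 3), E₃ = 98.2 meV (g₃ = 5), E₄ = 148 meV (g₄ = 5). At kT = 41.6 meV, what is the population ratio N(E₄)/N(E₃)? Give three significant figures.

0.302

n₄/n₃ = (g₄/g₃) exp[−(E₄−E₃)/kT] = (5/5) × exp(−(49.8 meV)/(41.6 meV)) = (5/5) × exp(-1.1971) = 0.302.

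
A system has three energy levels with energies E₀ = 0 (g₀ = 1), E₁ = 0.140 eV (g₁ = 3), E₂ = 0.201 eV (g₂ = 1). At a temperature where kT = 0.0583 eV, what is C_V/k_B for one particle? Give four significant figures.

1.150

Eᵢ/kT = 0, 2.40137, 3.44768.
Z = Σ gᵢe^(−Eᵢ/kT) = 1·e^(−0) + 3·e^(−2.40137) + 1·e^(−3.44768) = 1.00000 + 0.271781 + 0.0318194 = 1.30360.
⟨E⟩ = 0.0340941 eV, ⟨E²⟩ = 0.00507245 eV².
C_V/k_B = (⟨E²⟩ − ⟨E⟩²)/(kT)² = (0.00507245 − 0.00116241)/0.00339889 = 1.150.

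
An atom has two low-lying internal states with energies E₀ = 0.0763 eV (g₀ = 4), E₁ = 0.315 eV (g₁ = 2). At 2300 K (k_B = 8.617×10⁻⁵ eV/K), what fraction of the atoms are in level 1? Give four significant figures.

k_BT = 8.617×10⁻⁵ × 2300 K = 0.198191 eV.
Eᵢ/kT = 0.384982, 1.58938.
Z = Σ gᵢe^(−Eᵢ/kT) = 4·e^(−0.384982) + 2·e^(−1.58938) = 2.72185 + 0.408104 = 3.12995.
P₁ = g₁ e^(−E₁/kT) / Z = 0.408104/3.12995 = 0.1304.

0.1304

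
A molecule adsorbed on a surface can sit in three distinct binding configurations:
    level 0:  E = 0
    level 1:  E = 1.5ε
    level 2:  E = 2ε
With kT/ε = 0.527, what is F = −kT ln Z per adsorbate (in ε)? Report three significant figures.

Eᵢ/kT = 0, 2.8463, 3.7951.
Z = Σ e^(−Eᵢ/kT) = e^(−0) + e^(−2.8463) + e^(−3.7951) = 1.0000 + 0.058059 + 0.022481 = 1.0805.
F = −kT ln Z = −0.527 × ln(1.0805) = −0.527 × 0.077424 = -0.0408 ε.

-0.0408 ε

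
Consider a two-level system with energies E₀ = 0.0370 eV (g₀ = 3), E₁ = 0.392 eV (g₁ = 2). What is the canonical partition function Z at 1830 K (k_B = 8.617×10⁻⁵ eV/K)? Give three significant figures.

k_BT = 8.617×10⁻⁵ × 1830 K = 0.15769 eV.
Eᵢ/kT = 0.23464, 2.4859.
Z = Σ gᵢe^(−Eᵢ/kT) = 3·e^(−0.23464) + 2·e^(−2.4859) = 2.3726 + 0.16650 = 2.5391.

Z = 2.54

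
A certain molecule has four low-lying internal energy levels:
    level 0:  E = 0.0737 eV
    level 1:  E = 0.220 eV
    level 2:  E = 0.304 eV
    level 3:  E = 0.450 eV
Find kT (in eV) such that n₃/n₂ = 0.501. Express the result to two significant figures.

n₃/n₂ = exp[−(E₃−E₂)/kT] = 0.501.
⇒ (E₃−E₂)/kT = ln(1/0.501) = ln(1.996) = 0.6911.
kT = 0.146 eV / 0.6911 = 0.21 eV.

0.21 eV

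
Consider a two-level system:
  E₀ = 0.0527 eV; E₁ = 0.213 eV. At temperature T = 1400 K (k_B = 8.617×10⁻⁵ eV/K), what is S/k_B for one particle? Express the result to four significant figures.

k_BT = 8.617×10⁻⁵ × 1400 K = 0.120638 eV.
Eᵢ/kT = 0.436844, 1.76561.
Z = Σ e^(−Eᵢ/kT) = e^(−0.436844) + e^(−1.76561) = 0.646072 + 0.171082 = 0.817154.
⟨E⟩ = Σ EᵢPᵢ = 0.0862609 eV.
S/k_B = ln Z + ⟨E⟩/kT = ln(0.817154) + 0.0862609/0.120638 = -0.201928 + 0.715039 = 0.5131.

0.5131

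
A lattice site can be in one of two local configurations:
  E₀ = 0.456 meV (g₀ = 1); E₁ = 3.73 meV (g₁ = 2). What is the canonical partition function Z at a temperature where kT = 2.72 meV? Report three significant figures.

Z = 1.35

Eᵢ/kT = 0.16765, 1.3713.
Z = Σ gᵢe^(−Eᵢ/kT) = 1·e^(−0.16765) + 2·e^(−1.3713) = 0.84565 + 0.50755 = 1.3532.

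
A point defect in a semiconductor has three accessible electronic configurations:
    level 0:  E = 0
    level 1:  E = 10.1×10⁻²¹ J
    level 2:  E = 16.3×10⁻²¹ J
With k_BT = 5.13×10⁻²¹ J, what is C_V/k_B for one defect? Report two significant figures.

Eᵢ/kT = 0, 1.969, 3.177.
Z = Σ e^(−Eᵢ/kT) = e^(−0) + e^(−1.969) + e^(−3.177) = 1.000 + 0.1396 + 0.04171 = 1.181.
⟨E⟩ = 1.770, ⟨E²⟩ = 21.44.
C_V/k_B = (⟨E²⟩ − ⟨E⟩²)/(kT)² = (21.44 − 3.133)/26.32 = 0.70.

0.70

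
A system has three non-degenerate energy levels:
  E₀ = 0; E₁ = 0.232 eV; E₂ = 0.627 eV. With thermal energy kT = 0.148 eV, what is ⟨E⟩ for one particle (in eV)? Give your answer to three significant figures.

Eᵢ/kT = 0, 1.5676, 4.2365.
Z = Σ e^(−Eᵢ/kT) = e^(−0) + e^(−1.5676) + e^(−4.2365) = 1.0000 + 0.20855 + 0.014458 = 1.2230.
⟨E⟩ = Σ Eᵢ e^(−Eᵢ/kT) / Z = (0·1.0000 + 0.232·0.20855 + 0.627·0.014458) / 1.2230 = 0.0470 eV.

0.0470 eV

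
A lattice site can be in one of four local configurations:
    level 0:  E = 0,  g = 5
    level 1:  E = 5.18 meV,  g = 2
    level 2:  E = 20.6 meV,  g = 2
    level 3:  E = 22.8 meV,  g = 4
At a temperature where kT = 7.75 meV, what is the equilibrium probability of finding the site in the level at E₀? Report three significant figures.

0.784

Eᵢ/kT = 0, 0.66839, 2.6581, 2.9419.
Z = Σ gᵢe^(−Eᵢ/kT) = 5·e^(−0) + 2·e^(−0.66839) + 2·e^(−2.6581) + 4·e^(−2.9419) = 5.0000 + 1.0251 + 0.14016 + 0.21106 = 6.3763.
P₀ = g₀ e^(−E₀/kT) / Z = 5.0000/6.3763 = 0.784.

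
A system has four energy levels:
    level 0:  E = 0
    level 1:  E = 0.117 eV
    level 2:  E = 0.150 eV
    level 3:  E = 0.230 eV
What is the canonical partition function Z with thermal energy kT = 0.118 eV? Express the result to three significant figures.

Z = 1.79

Eᵢ/kT = 0, 0.99153, 1.2712, 1.9492.
Z = Σ e^(−Eᵢ/kT) = e^(−0) + e^(−0.99153) + e^(−1.2712) + e^(−1.9492) = 1.0000 + 0.37101 + 0.28049 + 0.14239 = 1.7939.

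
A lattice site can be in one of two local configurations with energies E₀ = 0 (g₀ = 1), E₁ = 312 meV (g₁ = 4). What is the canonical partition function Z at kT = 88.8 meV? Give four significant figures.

Z = 1.119

Eᵢ/kT = 0, 3.51351.
Z = Σ gᵢe^(−Eᵢ/kT) = 1·e^(−0) + 4·e^(−3.51351) = 1.00000 + 0.119169 = 1.11917.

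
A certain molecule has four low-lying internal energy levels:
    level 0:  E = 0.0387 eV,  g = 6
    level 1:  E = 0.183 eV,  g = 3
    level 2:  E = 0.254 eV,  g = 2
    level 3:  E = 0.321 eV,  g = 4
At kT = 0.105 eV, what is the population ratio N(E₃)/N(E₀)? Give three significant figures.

0.0453

n₃/n₀ = (g₃/g₀) exp[−(E₃−E₀)/kT] = (4/6) × exp(−(0.2823 eV)/(0.105 eV)) = (4/6) × exp(-2.6886) = 0.0453.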